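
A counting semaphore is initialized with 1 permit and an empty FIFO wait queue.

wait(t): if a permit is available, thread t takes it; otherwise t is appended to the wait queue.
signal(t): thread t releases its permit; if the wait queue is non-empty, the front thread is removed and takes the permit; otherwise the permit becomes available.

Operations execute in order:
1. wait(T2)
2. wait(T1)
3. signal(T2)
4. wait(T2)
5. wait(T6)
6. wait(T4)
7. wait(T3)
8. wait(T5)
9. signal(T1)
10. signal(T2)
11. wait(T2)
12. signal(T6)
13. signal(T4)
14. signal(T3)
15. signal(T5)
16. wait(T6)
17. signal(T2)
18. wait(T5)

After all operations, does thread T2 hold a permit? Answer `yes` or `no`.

Step 1: wait(T2) -> count=0 queue=[] holders={T2}
Step 2: wait(T1) -> count=0 queue=[T1] holders={T2}
Step 3: signal(T2) -> count=0 queue=[] holders={T1}
Step 4: wait(T2) -> count=0 queue=[T2] holders={T1}
Step 5: wait(T6) -> count=0 queue=[T2,T6] holders={T1}
Step 6: wait(T4) -> count=0 queue=[T2,T6,T4] holders={T1}
Step 7: wait(T3) -> count=0 queue=[T2,T6,T4,T3] holders={T1}
Step 8: wait(T5) -> count=0 queue=[T2,T6,T4,T3,T5] holders={T1}
Step 9: signal(T1) -> count=0 queue=[T6,T4,T3,T5] holders={T2}
Step 10: signal(T2) -> count=0 queue=[T4,T3,T5] holders={T6}
Step 11: wait(T2) -> count=0 queue=[T4,T3,T5,T2] holders={T6}
Step 12: signal(T6) -> count=0 queue=[T3,T5,T2] holders={T4}
Step 13: signal(T4) -> count=0 queue=[T5,T2] holders={T3}
Step 14: signal(T3) -> count=0 queue=[T2] holders={T5}
Step 15: signal(T5) -> count=0 queue=[] holders={T2}
Step 16: wait(T6) -> count=0 queue=[T6] holders={T2}
Step 17: signal(T2) -> count=0 queue=[] holders={T6}
Step 18: wait(T5) -> count=0 queue=[T5] holders={T6}
Final holders: {T6} -> T2 not in holders

Answer: no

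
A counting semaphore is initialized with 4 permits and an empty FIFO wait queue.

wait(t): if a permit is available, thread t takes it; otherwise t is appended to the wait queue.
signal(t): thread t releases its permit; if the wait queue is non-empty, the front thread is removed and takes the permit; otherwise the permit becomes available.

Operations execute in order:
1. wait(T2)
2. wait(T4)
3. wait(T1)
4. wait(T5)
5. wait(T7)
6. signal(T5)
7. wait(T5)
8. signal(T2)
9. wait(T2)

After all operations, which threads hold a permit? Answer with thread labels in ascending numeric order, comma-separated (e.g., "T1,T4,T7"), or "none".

Step 1: wait(T2) -> count=3 queue=[] holders={T2}
Step 2: wait(T4) -> count=2 queue=[] holders={T2,T4}
Step 3: wait(T1) -> count=1 queue=[] holders={T1,T2,T4}
Step 4: wait(T5) -> count=0 queue=[] holders={T1,T2,T4,T5}
Step 5: wait(T7) -> count=0 queue=[T7] holders={T1,T2,T4,T5}
Step 6: signal(T5) -> count=0 queue=[] holders={T1,T2,T4,T7}
Step 7: wait(T5) -> count=0 queue=[T5] holders={T1,T2,T4,T7}
Step 8: signal(T2) -> count=0 queue=[] holders={T1,T4,T5,T7}
Step 9: wait(T2) -> count=0 queue=[T2] holders={T1,T4,T5,T7}
Final holders: T1,T4,T5,T7

Answer: T1,T4,T5,T7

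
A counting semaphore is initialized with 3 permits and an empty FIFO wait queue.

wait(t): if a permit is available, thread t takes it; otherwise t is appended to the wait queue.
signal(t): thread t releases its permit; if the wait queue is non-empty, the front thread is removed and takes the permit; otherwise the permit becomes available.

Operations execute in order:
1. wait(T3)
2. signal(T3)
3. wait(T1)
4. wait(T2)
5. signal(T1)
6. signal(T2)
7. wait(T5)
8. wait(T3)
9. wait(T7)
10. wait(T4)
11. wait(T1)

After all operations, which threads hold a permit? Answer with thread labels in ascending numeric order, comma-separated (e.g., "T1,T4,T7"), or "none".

Answer: T3,T5,T7

Derivation:
Step 1: wait(T3) -> count=2 queue=[] holders={T3}
Step 2: signal(T3) -> count=3 queue=[] holders={none}
Step 3: wait(T1) -> count=2 queue=[] holders={T1}
Step 4: wait(T2) -> count=1 queue=[] holders={T1,T2}
Step 5: signal(T1) -> count=2 queue=[] holders={T2}
Step 6: signal(T2) -> count=3 queue=[] holders={none}
Step 7: wait(T5) -> count=2 queue=[] holders={T5}
Step 8: wait(T3) -> count=1 queue=[] holders={T3,T5}
Step 9: wait(T7) -> count=0 queue=[] holders={T3,T5,T7}
Step 10: wait(T4) -> count=0 queue=[T4] holders={T3,T5,T7}
Step 11: wait(T1) -> count=0 queue=[T4,T1] holders={T3,T5,T7}
Final holders: T3,T5,T7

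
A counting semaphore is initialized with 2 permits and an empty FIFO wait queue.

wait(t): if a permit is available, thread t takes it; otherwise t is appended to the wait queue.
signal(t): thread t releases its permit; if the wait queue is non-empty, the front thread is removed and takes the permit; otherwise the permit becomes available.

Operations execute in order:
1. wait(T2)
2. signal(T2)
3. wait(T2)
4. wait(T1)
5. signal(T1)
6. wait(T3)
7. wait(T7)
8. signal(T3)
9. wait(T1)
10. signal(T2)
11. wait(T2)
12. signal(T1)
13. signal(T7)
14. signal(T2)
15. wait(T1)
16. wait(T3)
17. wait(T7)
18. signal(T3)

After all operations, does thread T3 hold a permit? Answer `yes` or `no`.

Step 1: wait(T2) -> count=1 queue=[] holders={T2}
Step 2: signal(T2) -> count=2 queue=[] holders={none}
Step 3: wait(T2) -> count=1 queue=[] holders={T2}
Step 4: wait(T1) -> count=0 queue=[] holders={T1,T2}
Step 5: signal(T1) -> count=1 queue=[] holders={T2}
Step 6: wait(T3) -> count=0 queue=[] holders={T2,T3}
Step 7: wait(T7) -> count=0 queue=[T7] holders={T2,T3}
Step 8: signal(T3) -> count=0 queue=[] holders={T2,T7}
Step 9: wait(T1) -> count=0 queue=[T1] holders={T2,T7}
Step 10: signal(T2) -> count=0 queue=[] holders={T1,T7}
Step 11: wait(T2) -> count=0 queue=[T2] holders={T1,T7}
Step 12: signal(T1) -> count=0 queue=[] holders={T2,T7}
Step 13: signal(T7) -> count=1 queue=[] holders={T2}
Step 14: signal(T2) -> count=2 queue=[] holders={none}
Step 15: wait(T1) -> count=1 queue=[] holders={T1}
Step 16: wait(T3) -> count=0 queue=[] holders={T1,T3}
Step 17: wait(T7) -> count=0 queue=[T7] holders={T1,T3}
Step 18: signal(T3) -> count=0 queue=[] holders={T1,T7}
Final holders: {T1,T7} -> T3 not in holders

Answer: no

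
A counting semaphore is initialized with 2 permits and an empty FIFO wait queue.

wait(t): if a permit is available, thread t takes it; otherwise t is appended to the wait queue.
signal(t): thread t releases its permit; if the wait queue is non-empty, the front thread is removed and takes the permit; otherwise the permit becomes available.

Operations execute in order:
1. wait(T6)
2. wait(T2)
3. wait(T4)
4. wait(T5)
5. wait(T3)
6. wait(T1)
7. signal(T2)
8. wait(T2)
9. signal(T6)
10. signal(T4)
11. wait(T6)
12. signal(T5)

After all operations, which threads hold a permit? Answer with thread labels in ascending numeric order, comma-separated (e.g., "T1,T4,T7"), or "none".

Answer: T1,T3

Derivation:
Step 1: wait(T6) -> count=1 queue=[] holders={T6}
Step 2: wait(T2) -> count=0 queue=[] holders={T2,T6}
Step 3: wait(T4) -> count=0 queue=[T4] holders={T2,T6}
Step 4: wait(T5) -> count=0 queue=[T4,T5] holders={T2,T6}
Step 5: wait(T3) -> count=0 queue=[T4,T5,T3] holders={T2,T6}
Step 6: wait(T1) -> count=0 queue=[T4,T5,T3,T1] holders={T2,T6}
Step 7: signal(T2) -> count=0 queue=[T5,T3,T1] holders={T4,T6}
Step 8: wait(T2) -> count=0 queue=[T5,T3,T1,T2] holders={T4,T6}
Step 9: signal(T6) -> count=0 queue=[T3,T1,T2] holders={T4,T5}
Step 10: signal(T4) -> count=0 queue=[T1,T2] holders={T3,T5}
Step 11: wait(T6) -> count=0 queue=[T1,T2,T6] holders={T3,T5}
Step 12: signal(T5) -> count=0 queue=[T2,T6] holders={T1,T3}
Final holders: T1,T3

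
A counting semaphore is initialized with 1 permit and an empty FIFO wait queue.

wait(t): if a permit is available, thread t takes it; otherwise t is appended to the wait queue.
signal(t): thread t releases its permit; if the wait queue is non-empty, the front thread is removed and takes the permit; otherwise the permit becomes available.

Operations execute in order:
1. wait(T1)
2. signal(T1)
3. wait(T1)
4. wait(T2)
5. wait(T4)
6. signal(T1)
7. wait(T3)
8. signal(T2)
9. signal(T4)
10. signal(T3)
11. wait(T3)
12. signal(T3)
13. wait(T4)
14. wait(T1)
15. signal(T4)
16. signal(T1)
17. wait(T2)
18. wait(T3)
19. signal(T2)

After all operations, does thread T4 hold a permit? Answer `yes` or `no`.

Answer: no

Derivation:
Step 1: wait(T1) -> count=0 queue=[] holders={T1}
Step 2: signal(T1) -> count=1 queue=[] holders={none}
Step 3: wait(T1) -> count=0 queue=[] holders={T1}
Step 4: wait(T2) -> count=0 queue=[T2] holders={T1}
Step 5: wait(T4) -> count=0 queue=[T2,T4] holders={T1}
Step 6: signal(T1) -> count=0 queue=[T4] holders={T2}
Step 7: wait(T3) -> count=0 queue=[T4,T3] holders={T2}
Step 8: signal(T2) -> count=0 queue=[T3] holders={T4}
Step 9: signal(T4) -> count=0 queue=[] holders={T3}
Step 10: signal(T3) -> count=1 queue=[] holders={none}
Step 11: wait(T3) -> count=0 queue=[] holders={T3}
Step 12: signal(T3) -> count=1 queue=[] holders={none}
Step 13: wait(T4) -> count=0 queue=[] holders={T4}
Step 14: wait(T1) -> count=0 queue=[T1] holders={T4}
Step 15: signal(T4) -> count=0 queue=[] holders={T1}
Step 16: signal(T1) -> count=1 queue=[] holders={none}
Step 17: wait(T2) -> count=0 queue=[] holders={T2}
Step 18: wait(T3) -> count=0 queue=[T3] holders={T2}
Step 19: signal(T2) -> count=0 queue=[] holders={T3}
Final holders: {T3} -> T4 not in holders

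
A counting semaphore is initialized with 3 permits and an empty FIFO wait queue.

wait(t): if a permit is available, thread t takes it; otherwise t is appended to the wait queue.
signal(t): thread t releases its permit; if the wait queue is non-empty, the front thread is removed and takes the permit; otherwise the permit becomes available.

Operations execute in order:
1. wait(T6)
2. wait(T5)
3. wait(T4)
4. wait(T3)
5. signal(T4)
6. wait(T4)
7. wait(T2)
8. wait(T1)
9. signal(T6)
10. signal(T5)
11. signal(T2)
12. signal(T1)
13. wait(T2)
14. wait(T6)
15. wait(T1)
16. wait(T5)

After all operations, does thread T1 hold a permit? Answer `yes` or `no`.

Step 1: wait(T6) -> count=2 queue=[] holders={T6}
Step 2: wait(T5) -> count=1 queue=[] holders={T5,T6}
Step 3: wait(T4) -> count=0 queue=[] holders={T4,T5,T6}
Step 4: wait(T3) -> count=0 queue=[T3] holders={T4,T5,T6}
Step 5: signal(T4) -> count=0 queue=[] holders={T3,T5,T6}
Step 6: wait(T4) -> count=0 queue=[T4] holders={T3,T5,T6}
Step 7: wait(T2) -> count=0 queue=[T4,T2] holders={T3,T5,T6}
Step 8: wait(T1) -> count=0 queue=[T4,T2,T1] holders={T3,T5,T6}
Step 9: signal(T6) -> count=0 queue=[T2,T1] holders={T3,T4,T5}
Step 10: signal(T5) -> count=0 queue=[T1] holders={T2,T3,T4}
Step 11: signal(T2) -> count=0 queue=[] holders={T1,T3,T4}
Step 12: signal(T1) -> count=1 queue=[] holders={T3,T4}
Step 13: wait(T2) -> count=0 queue=[] holders={T2,T3,T4}
Step 14: wait(T6) -> count=0 queue=[T6] holders={T2,T3,T4}
Step 15: wait(T1) -> count=0 queue=[T6,T1] holders={T2,T3,T4}
Step 16: wait(T5) -> count=0 queue=[T6,T1,T5] holders={T2,T3,T4}
Final holders: {T2,T3,T4} -> T1 not in holders

Answer: no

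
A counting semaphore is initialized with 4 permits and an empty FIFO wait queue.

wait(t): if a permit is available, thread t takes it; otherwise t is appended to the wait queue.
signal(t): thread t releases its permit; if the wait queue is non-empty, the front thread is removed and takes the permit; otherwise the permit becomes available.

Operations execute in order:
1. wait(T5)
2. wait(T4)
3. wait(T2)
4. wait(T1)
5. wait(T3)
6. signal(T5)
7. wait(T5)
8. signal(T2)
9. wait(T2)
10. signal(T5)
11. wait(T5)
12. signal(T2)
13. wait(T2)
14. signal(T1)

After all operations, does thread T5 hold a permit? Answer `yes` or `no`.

Answer: yes

Derivation:
Step 1: wait(T5) -> count=3 queue=[] holders={T5}
Step 2: wait(T4) -> count=2 queue=[] holders={T4,T5}
Step 3: wait(T2) -> count=1 queue=[] holders={T2,T4,T5}
Step 4: wait(T1) -> count=0 queue=[] holders={T1,T2,T4,T5}
Step 5: wait(T3) -> count=0 queue=[T3] holders={T1,T2,T4,T5}
Step 6: signal(T5) -> count=0 queue=[] holders={T1,T2,T3,T4}
Step 7: wait(T5) -> count=0 queue=[T5] holders={T1,T2,T3,T4}
Step 8: signal(T2) -> count=0 queue=[] holders={T1,T3,T4,T5}
Step 9: wait(T2) -> count=0 queue=[T2] holders={T1,T3,T4,T5}
Step 10: signal(T5) -> count=0 queue=[] holders={T1,T2,T3,T4}
Step 11: wait(T5) -> count=0 queue=[T5] holders={T1,T2,T3,T4}
Step 12: signal(T2) -> count=0 queue=[] holders={T1,T3,T4,T5}
Step 13: wait(T2) -> count=0 queue=[T2] holders={T1,T3,T4,T5}
Step 14: signal(T1) -> count=0 queue=[] holders={T2,T3,T4,T5}
Final holders: {T2,T3,T4,T5} -> T5 in holders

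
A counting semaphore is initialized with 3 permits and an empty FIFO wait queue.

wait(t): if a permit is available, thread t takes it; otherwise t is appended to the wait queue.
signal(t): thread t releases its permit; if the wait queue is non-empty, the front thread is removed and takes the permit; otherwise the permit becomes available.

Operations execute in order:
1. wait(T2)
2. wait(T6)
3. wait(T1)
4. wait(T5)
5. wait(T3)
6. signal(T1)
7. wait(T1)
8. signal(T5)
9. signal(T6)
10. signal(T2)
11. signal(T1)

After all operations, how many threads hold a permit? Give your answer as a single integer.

Step 1: wait(T2) -> count=2 queue=[] holders={T2}
Step 2: wait(T6) -> count=1 queue=[] holders={T2,T6}
Step 3: wait(T1) -> count=0 queue=[] holders={T1,T2,T6}
Step 4: wait(T5) -> count=0 queue=[T5] holders={T1,T2,T6}
Step 5: wait(T3) -> count=0 queue=[T5,T3] holders={T1,T2,T6}
Step 6: signal(T1) -> count=0 queue=[T3] holders={T2,T5,T6}
Step 7: wait(T1) -> count=0 queue=[T3,T1] holders={T2,T5,T6}
Step 8: signal(T5) -> count=0 queue=[T1] holders={T2,T3,T6}
Step 9: signal(T6) -> count=0 queue=[] holders={T1,T2,T3}
Step 10: signal(T2) -> count=1 queue=[] holders={T1,T3}
Step 11: signal(T1) -> count=2 queue=[] holders={T3}
Final holders: {T3} -> 1 thread(s)

Answer: 1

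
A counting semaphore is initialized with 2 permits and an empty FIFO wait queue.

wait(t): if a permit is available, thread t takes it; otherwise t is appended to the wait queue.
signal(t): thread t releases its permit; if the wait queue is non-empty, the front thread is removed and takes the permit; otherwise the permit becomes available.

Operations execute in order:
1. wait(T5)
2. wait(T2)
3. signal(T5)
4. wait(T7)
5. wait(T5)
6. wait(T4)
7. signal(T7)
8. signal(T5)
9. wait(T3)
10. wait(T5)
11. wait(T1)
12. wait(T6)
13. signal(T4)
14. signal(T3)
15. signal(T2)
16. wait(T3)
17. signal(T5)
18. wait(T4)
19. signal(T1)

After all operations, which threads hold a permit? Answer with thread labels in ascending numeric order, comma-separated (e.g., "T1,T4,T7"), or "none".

Step 1: wait(T5) -> count=1 queue=[] holders={T5}
Step 2: wait(T2) -> count=0 queue=[] holders={T2,T5}
Step 3: signal(T5) -> count=1 queue=[] holders={T2}
Step 4: wait(T7) -> count=0 queue=[] holders={T2,T7}
Step 5: wait(T5) -> count=0 queue=[T5] holders={T2,T7}
Step 6: wait(T4) -> count=0 queue=[T5,T4] holders={T2,T7}
Step 7: signal(T7) -> count=0 queue=[T4] holders={T2,T5}
Step 8: signal(T5) -> count=0 queue=[] holders={T2,T4}
Step 9: wait(T3) -> count=0 queue=[T3] holders={T2,T4}
Step 10: wait(T5) -> count=0 queue=[T3,T5] holders={T2,T4}
Step 11: wait(T1) -> count=0 queue=[T3,T5,T1] holders={T2,T4}
Step 12: wait(T6) -> count=0 queue=[T3,T5,T1,T6] holders={T2,T4}
Step 13: signal(T4) -> count=0 queue=[T5,T1,T6] holders={T2,T3}
Step 14: signal(T3) -> count=0 queue=[T1,T6] holders={T2,T5}
Step 15: signal(T2) -> count=0 queue=[T6] holders={T1,T5}
Step 16: wait(T3) -> count=0 queue=[T6,T3] holders={T1,T5}
Step 17: signal(T5) -> count=0 queue=[T3] holders={T1,T6}
Step 18: wait(T4) -> count=0 queue=[T3,T4] holders={T1,T6}
Step 19: signal(T1) -> count=0 queue=[T4] holders={T3,T6}
Final holders: T3,T6

Answer: T3,T6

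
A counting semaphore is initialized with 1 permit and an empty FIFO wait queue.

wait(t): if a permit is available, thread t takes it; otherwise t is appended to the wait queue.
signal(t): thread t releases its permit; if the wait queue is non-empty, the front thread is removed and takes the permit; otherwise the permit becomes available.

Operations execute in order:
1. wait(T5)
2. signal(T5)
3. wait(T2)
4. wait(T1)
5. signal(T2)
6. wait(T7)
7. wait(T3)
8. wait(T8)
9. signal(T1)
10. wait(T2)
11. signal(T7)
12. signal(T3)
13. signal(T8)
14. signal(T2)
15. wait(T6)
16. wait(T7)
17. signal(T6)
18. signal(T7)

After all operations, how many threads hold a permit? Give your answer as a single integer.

Step 1: wait(T5) -> count=0 queue=[] holders={T5}
Step 2: signal(T5) -> count=1 queue=[] holders={none}
Step 3: wait(T2) -> count=0 queue=[] holders={T2}
Step 4: wait(T1) -> count=0 queue=[T1] holders={T2}
Step 5: signal(T2) -> count=0 queue=[] holders={T1}
Step 6: wait(T7) -> count=0 queue=[T7] holders={T1}
Step 7: wait(T3) -> count=0 queue=[T7,T3] holders={T1}
Step 8: wait(T8) -> count=0 queue=[T7,T3,T8] holders={T1}
Step 9: signal(T1) -> count=0 queue=[T3,T8] holders={T7}
Step 10: wait(T2) -> count=0 queue=[T3,T8,T2] holders={T7}
Step 11: signal(T7) -> count=0 queue=[T8,T2] holders={T3}
Step 12: signal(T3) -> count=0 queue=[T2] holders={T8}
Step 13: signal(T8) -> count=0 queue=[] holders={T2}
Step 14: signal(T2) -> count=1 queue=[] holders={none}
Step 15: wait(T6) -> count=0 queue=[] holders={T6}
Step 16: wait(T7) -> count=0 queue=[T7] holders={T6}
Step 17: signal(T6) -> count=0 queue=[] holders={T7}
Step 18: signal(T7) -> count=1 queue=[] holders={none}
Final holders: {none} -> 0 thread(s)

Answer: 0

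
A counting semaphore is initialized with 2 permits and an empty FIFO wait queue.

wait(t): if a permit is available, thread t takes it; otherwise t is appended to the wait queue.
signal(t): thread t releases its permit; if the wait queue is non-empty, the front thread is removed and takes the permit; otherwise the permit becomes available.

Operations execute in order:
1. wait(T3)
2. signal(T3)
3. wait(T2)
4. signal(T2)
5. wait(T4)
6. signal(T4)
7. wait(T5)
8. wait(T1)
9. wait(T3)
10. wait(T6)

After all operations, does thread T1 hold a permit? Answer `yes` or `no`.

Step 1: wait(T3) -> count=1 queue=[] holders={T3}
Step 2: signal(T3) -> count=2 queue=[] holders={none}
Step 3: wait(T2) -> count=1 queue=[] holders={T2}
Step 4: signal(T2) -> count=2 queue=[] holders={none}
Step 5: wait(T4) -> count=1 queue=[] holders={T4}
Step 6: signal(T4) -> count=2 queue=[] holders={none}
Step 7: wait(T5) -> count=1 queue=[] holders={T5}
Step 8: wait(T1) -> count=0 queue=[] holders={T1,T5}
Step 9: wait(T3) -> count=0 queue=[T3] holders={T1,T5}
Step 10: wait(T6) -> count=0 queue=[T3,T6] holders={T1,T5}
Final holders: {T1,T5} -> T1 in holders

Answer: yes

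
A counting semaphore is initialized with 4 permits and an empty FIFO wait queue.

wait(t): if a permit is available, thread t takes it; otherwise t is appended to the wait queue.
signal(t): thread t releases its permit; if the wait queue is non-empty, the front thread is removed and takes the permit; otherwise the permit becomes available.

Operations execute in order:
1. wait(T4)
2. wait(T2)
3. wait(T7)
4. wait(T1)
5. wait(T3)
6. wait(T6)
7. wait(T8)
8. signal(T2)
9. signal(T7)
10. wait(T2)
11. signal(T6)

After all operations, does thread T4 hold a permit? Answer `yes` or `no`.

Answer: yes

Derivation:
Step 1: wait(T4) -> count=3 queue=[] holders={T4}
Step 2: wait(T2) -> count=2 queue=[] holders={T2,T4}
Step 3: wait(T7) -> count=1 queue=[] holders={T2,T4,T7}
Step 4: wait(T1) -> count=0 queue=[] holders={T1,T2,T4,T7}
Step 5: wait(T3) -> count=0 queue=[T3] holders={T1,T2,T4,T7}
Step 6: wait(T6) -> count=0 queue=[T3,T6] holders={T1,T2,T4,T7}
Step 7: wait(T8) -> count=0 queue=[T3,T6,T8] holders={T1,T2,T4,T7}
Step 8: signal(T2) -> count=0 queue=[T6,T8] holders={T1,T3,T4,T7}
Step 9: signal(T7) -> count=0 queue=[T8] holders={T1,T3,T4,T6}
Step 10: wait(T2) -> count=0 queue=[T8,T2] holders={T1,T3,T4,T6}
Step 11: signal(T6) -> count=0 queue=[T2] holders={T1,T3,T4,T8}
Final holders: {T1,T3,T4,T8} -> T4 in holders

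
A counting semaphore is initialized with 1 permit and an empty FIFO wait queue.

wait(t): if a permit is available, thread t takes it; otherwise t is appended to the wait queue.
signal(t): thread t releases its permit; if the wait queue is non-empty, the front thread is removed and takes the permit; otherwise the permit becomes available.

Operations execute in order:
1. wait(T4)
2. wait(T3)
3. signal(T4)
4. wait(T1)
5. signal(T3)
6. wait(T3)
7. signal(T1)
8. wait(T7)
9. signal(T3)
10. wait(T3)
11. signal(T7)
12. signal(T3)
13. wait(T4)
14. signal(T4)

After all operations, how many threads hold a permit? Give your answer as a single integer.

Step 1: wait(T4) -> count=0 queue=[] holders={T4}
Step 2: wait(T3) -> count=0 queue=[T3] holders={T4}
Step 3: signal(T4) -> count=0 queue=[] holders={T3}
Step 4: wait(T1) -> count=0 queue=[T1] holders={T3}
Step 5: signal(T3) -> count=0 queue=[] holders={T1}
Step 6: wait(T3) -> count=0 queue=[T3] holders={T1}
Step 7: signal(T1) -> count=0 queue=[] holders={T3}
Step 8: wait(T7) -> count=0 queue=[T7] holders={T3}
Step 9: signal(T3) -> count=0 queue=[] holders={T7}
Step 10: wait(T3) -> count=0 queue=[T3] holders={T7}
Step 11: signal(T7) -> count=0 queue=[] holders={T3}
Step 12: signal(T3) -> count=1 queue=[] holders={none}
Step 13: wait(T4) -> count=0 queue=[] holders={T4}
Step 14: signal(T4) -> count=1 queue=[] holders={none}
Final holders: {none} -> 0 thread(s)

Answer: 0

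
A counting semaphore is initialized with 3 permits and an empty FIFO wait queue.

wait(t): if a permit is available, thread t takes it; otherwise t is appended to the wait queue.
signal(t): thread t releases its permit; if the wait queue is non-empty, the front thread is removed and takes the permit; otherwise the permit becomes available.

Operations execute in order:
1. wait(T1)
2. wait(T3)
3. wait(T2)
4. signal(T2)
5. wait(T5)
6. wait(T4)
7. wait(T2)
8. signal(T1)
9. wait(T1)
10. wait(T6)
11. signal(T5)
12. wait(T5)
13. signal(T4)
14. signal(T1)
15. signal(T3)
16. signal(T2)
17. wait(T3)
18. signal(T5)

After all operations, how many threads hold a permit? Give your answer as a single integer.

Step 1: wait(T1) -> count=2 queue=[] holders={T1}
Step 2: wait(T3) -> count=1 queue=[] holders={T1,T3}
Step 3: wait(T2) -> count=0 queue=[] holders={T1,T2,T3}
Step 4: signal(T2) -> count=1 queue=[] holders={T1,T3}
Step 5: wait(T5) -> count=0 queue=[] holders={T1,T3,T5}
Step 6: wait(T4) -> count=0 queue=[T4] holders={T1,T3,T5}
Step 7: wait(T2) -> count=0 queue=[T4,T2] holders={T1,T3,T5}
Step 8: signal(T1) -> count=0 queue=[T2] holders={T3,T4,T5}
Step 9: wait(T1) -> count=0 queue=[T2,T1] holders={T3,T4,T5}
Step 10: wait(T6) -> count=0 queue=[T2,T1,T6] holders={T3,T4,T5}
Step 11: signal(T5) -> count=0 queue=[T1,T6] holders={T2,T3,T4}
Step 12: wait(T5) -> count=0 queue=[T1,T6,T5] holders={T2,T3,T4}
Step 13: signal(T4) -> count=0 queue=[T6,T5] holders={T1,T2,T3}
Step 14: signal(T1) -> count=0 queue=[T5] holders={T2,T3,T6}
Step 15: signal(T3) -> count=0 queue=[] holders={T2,T5,T6}
Step 16: signal(T2) -> count=1 queue=[] holders={T5,T6}
Step 17: wait(T3) -> count=0 queue=[] holders={T3,T5,T6}
Step 18: signal(T5) -> count=1 queue=[] holders={T3,T6}
Final holders: {T3,T6} -> 2 thread(s)

Answer: 2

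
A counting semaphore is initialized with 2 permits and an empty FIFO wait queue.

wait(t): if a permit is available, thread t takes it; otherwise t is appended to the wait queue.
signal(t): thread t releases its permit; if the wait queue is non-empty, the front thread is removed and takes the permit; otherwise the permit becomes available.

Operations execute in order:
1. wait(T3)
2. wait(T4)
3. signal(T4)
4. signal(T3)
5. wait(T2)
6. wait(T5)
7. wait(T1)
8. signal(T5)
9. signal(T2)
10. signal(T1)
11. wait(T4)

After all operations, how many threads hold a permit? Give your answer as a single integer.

Step 1: wait(T3) -> count=1 queue=[] holders={T3}
Step 2: wait(T4) -> count=0 queue=[] holders={T3,T4}
Step 3: signal(T4) -> count=1 queue=[] holders={T3}
Step 4: signal(T3) -> count=2 queue=[] holders={none}
Step 5: wait(T2) -> count=1 queue=[] holders={T2}
Step 6: wait(T5) -> count=0 queue=[] holders={T2,T5}
Step 7: wait(T1) -> count=0 queue=[T1] holders={T2,T5}
Step 8: signal(T5) -> count=0 queue=[] holders={T1,T2}
Step 9: signal(T2) -> count=1 queue=[] holders={T1}
Step 10: signal(T1) -> count=2 queue=[] holders={none}
Step 11: wait(T4) -> count=1 queue=[] holders={T4}
Final holders: {T4} -> 1 thread(s)

Answer: 1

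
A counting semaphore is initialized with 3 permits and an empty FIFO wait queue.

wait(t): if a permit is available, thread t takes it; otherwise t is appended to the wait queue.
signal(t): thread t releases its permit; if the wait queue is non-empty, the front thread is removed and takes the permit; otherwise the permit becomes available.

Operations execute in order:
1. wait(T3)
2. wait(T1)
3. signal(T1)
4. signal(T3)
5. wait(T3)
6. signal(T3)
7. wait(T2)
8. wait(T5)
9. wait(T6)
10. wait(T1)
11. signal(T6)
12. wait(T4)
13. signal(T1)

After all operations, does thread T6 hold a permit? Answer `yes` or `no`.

Answer: no

Derivation:
Step 1: wait(T3) -> count=2 queue=[] holders={T3}
Step 2: wait(T1) -> count=1 queue=[] holders={T1,T3}
Step 3: signal(T1) -> count=2 queue=[] holders={T3}
Step 4: signal(T3) -> count=3 queue=[] holders={none}
Step 5: wait(T3) -> count=2 queue=[] holders={T3}
Step 6: signal(T3) -> count=3 queue=[] holders={none}
Step 7: wait(T2) -> count=2 queue=[] holders={T2}
Step 8: wait(T5) -> count=1 queue=[] holders={T2,T5}
Step 9: wait(T6) -> count=0 queue=[] holders={T2,T5,T6}
Step 10: wait(T1) -> count=0 queue=[T1] holders={T2,T5,T6}
Step 11: signal(T6) -> count=0 queue=[] holders={T1,T2,T5}
Step 12: wait(T4) -> count=0 queue=[T4] holders={T1,T2,T5}
Step 13: signal(T1) -> count=0 queue=[] holders={T2,T4,T5}
Final holders: {T2,T4,T5} -> T6 not in holders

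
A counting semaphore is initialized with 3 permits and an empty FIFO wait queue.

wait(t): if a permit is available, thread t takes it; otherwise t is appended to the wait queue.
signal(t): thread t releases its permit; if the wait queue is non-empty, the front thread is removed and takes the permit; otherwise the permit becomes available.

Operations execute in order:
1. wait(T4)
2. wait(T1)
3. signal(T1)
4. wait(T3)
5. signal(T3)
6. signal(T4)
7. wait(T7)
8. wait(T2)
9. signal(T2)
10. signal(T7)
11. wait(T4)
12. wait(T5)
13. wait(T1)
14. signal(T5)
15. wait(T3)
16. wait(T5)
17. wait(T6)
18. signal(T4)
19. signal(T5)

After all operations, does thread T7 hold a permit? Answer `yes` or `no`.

Answer: no

Derivation:
Step 1: wait(T4) -> count=2 queue=[] holders={T4}
Step 2: wait(T1) -> count=1 queue=[] holders={T1,T4}
Step 3: signal(T1) -> count=2 queue=[] holders={T4}
Step 4: wait(T3) -> count=1 queue=[] holders={T3,T4}
Step 5: signal(T3) -> count=2 queue=[] holders={T4}
Step 6: signal(T4) -> count=3 queue=[] holders={none}
Step 7: wait(T7) -> count=2 queue=[] holders={T7}
Step 8: wait(T2) -> count=1 queue=[] holders={T2,T7}
Step 9: signal(T2) -> count=2 queue=[] holders={T7}
Step 10: signal(T7) -> count=3 queue=[] holders={none}
Step 11: wait(T4) -> count=2 queue=[] holders={T4}
Step 12: wait(T5) -> count=1 queue=[] holders={T4,T5}
Step 13: wait(T1) -> count=0 queue=[] holders={T1,T4,T5}
Step 14: signal(T5) -> count=1 queue=[] holders={T1,T4}
Step 15: wait(T3) -> count=0 queue=[] holders={T1,T3,T4}
Step 16: wait(T5) -> count=0 queue=[T5] holders={T1,T3,T4}
Step 17: wait(T6) -> count=0 queue=[T5,T6] holders={T1,T3,T4}
Step 18: signal(T4) -> count=0 queue=[T6] holders={T1,T3,T5}
Step 19: signal(T5) -> count=0 queue=[] holders={T1,T3,T6}
Final holders: {T1,T3,T6} -> T7 not in holders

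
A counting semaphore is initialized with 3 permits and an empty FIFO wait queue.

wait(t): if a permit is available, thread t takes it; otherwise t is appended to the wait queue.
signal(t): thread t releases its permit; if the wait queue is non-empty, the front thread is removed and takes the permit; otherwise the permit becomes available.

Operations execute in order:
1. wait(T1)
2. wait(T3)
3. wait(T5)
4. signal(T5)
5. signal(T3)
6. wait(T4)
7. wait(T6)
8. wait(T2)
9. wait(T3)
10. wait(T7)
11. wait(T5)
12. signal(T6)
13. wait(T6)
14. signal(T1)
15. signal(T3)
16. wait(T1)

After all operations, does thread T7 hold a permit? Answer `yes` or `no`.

Answer: yes

Derivation:
Step 1: wait(T1) -> count=2 queue=[] holders={T1}
Step 2: wait(T3) -> count=1 queue=[] holders={T1,T3}
Step 3: wait(T5) -> count=0 queue=[] holders={T1,T3,T5}
Step 4: signal(T5) -> count=1 queue=[] holders={T1,T3}
Step 5: signal(T3) -> count=2 queue=[] holders={T1}
Step 6: wait(T4) -> count=1 queue=[] holders={T1,T4}
Step 7: wait(T6) -> count=0 queue=[] holders={T1,T4,T6}
Step 8: wait(T2) -> count=0 queue=[T2] holders={T1,T4,T6}
Step 9: wait(T3) -> count=0 queue=[T2,T3] holders={T1,T4,T6}
Step 10: wait(T7) -> count=0 queue=[T2,T3,T7] holders={T1,T4,T6}
Step 11: wait(T5) -> count=0 queue=[T2,T3,T7,T5] holders={T1,T4,T6}
Step 12: signal(T6) -> count=0 queue=[T3,T7,T5] holders={T1,T2,T4}
Step 13: wait(T6) -> count=0 queue=[T3,T7,T5,T6] holders={T1,T2,T4}
Step 14: signal(T1) -> count=0 queue=[T7,T5,T6] holders={T2,T3,T4}
Step 15: signal(T3) -> count=0 queue=[T5,T6] holders={T2,T4,T7}
Step 16: wait(T1) -> count=0 queue=[T5,T6,T1] holders={T2,T4,T7}
Final holders: {T2,T4,T7} -> T7 in holders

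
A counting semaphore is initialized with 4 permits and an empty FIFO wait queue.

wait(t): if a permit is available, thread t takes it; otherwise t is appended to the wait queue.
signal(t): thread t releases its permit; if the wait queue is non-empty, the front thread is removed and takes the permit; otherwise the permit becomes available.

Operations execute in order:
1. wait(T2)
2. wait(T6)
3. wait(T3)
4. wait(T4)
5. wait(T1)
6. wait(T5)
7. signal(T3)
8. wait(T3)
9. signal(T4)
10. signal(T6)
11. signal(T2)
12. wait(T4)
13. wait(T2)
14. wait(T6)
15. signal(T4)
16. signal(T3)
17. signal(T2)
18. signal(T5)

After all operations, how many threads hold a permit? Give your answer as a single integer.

Step 1: wait(T2) -> count=3 queue=[] holders={T2}
Step 2: wait(T6) -> count=2 queue=[] holders={T2,T6}
Step 3: wait(T3) -> count=1 queue=[] holders={T2,T3,T6}
Step 4: wait(T4) -> count=0 queue=[] holders={T2,T3,T4,T6}
Step 5: wait(T1) -> count=0 queue=[T1] holders={T2,T3,T4,T6}
Step 6: wait(T5) -> count=0 queue=[T1,T5] holders={T2,T3,T4,T6}
Step 7: signal(T3) -> count=0 queue=[T5] holders={T1,T2,T4,T6}
Step 8: wait(T3) -> count=0 queue=[T5,T3] holders={T1,T2,T4,T6}
Step 9: signal(T4) -> count=0 queue=[T3] holders={T1,T2,T5,T6}
Step 10: signal(T6) -> count=0 queue=[] holders={T1,T2,T3,T5}
Step 11: signal(T2) -> count=1 queue=[] holders={T1,T3,T5}
Step 12: wait(T4) -> count=0 queue=[] holders={T1,T3,T4,T5}
Step 13: wait(T2) -> count=0 queue=[T2] holders={T1,T3,T4,T5}
Step 14: wait(T6) -> count=0 queue=[T2,T6] holders={T1,T3,T4,T5}
Step 15: signal(T4) -> count=0 queue=[T6] holders={T1,T2,T3,T5}
Step 16: signal(T3) -> count=0 queue=[] holders={T1,T2,T5,T6}
Step 17: signal(T2) -> count=1 queue=[] holders={T1,T5,T6}
Step 18: signal(T5) -> count=2 queue=[] holders={T1,T6}
Final holders: {T1,T6} -> 2 thread(s)

Answer: 2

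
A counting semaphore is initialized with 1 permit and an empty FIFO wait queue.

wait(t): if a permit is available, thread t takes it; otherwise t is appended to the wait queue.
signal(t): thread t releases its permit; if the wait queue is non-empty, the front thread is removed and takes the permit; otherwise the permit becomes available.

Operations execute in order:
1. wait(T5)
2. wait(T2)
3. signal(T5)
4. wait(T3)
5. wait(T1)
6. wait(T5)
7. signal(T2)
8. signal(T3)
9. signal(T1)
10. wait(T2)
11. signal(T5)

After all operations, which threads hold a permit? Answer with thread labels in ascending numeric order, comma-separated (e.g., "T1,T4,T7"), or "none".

Step 1: wait(T5) -> count=0 queue=[] holders={T5}
Step 2: wait(T2) -> count=0 queue=[T2] holders={T5}
Step 3: signal(T5) -> count=0 queue=[] holders={T2}
Step 4: wait(T3) -> count=0 queue=[T3] holders={T2}
Step 5: wait(T1) -> count=0 queue=[T3,T1] holders={T2}
Step 6: wait(T5) -> count=0 queue=[T3,T1,T5] holders={T2}
Step 7: signal(T2) -> count=0 queue=[T1,T5] holders={T3}
Step 8: signal(T3) -> count=0 queue=[T5] holders={T1}
Step 9: signal(T1) -> count=0 queue=[] holders={T5}
Step 10: wait(T2) -> count=0 queue=[T2] holders={T5}
Step 11: signal(T5) -> count=0 queue=[] holders={T2}
Final holders: T2

Answer: T2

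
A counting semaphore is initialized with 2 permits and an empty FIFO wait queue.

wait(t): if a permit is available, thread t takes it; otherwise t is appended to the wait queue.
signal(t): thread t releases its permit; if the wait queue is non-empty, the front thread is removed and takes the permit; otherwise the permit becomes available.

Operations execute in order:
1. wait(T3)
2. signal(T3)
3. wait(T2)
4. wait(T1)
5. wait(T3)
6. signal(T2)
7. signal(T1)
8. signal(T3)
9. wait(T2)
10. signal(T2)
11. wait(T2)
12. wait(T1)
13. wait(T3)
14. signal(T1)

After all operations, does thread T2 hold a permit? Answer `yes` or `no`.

Answer: yes

Derivation:
Step 1: wait(T3) -> count=1 queue=[] holders={T3}
Step 2: signal(T3) -> count=2 queue=[] holders={none}
Step 3: wait(T2) -> count=1 queue=[] holders={T2}
Step 4: wait(T1) -> count=0 queue=[] holders={T1,T2}
Step 5: wait(T3) -> count=0 queue=[T3] holders={T1,T2}
Step 6: signal(T2) -> count=0 queue=[] holders={T1,T3}
Step 7: signal(T1) -> count=1 queue=[] holders={T3}
Step 8: signal(T3) -> count=2 queue=[] holders={none}
Step 9: wait(T2) -> count=1 queue=[] holders={T2}
Step 10: signal(T2) -> count=2 queue=[] holders={none}
Step 11: wait(T2) -> count=1 queue=[] holders={T2}
Step 12: wait(T1) -> count=0 queue=[] holders={T1,T2}
Step 13: wait(T3) -> count=0 queue=[T3] holders={T1,T2}
Step 14: signal(T1) -> count=0 queue=[] holders={T2,T3}
Final holders: {T2,T3} -> T2 in holders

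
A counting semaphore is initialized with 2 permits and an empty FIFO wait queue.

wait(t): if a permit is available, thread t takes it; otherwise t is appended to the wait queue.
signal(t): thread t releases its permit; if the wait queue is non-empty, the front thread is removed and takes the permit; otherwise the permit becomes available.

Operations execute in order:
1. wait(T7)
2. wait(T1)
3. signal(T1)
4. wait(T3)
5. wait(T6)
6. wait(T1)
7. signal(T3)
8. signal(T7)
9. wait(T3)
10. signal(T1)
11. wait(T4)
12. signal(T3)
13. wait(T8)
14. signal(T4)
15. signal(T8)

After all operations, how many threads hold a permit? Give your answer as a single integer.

Step 1: wait(T7) -> count=1 queue=[] holders={T7}
Step 2: wait(T1) -> count=0 queue=[] holders={T1,T7}
Step 3: signal(T1) -> count=1 queue=[] holders={T7}
Step 4: wait(T3) -> count=0 queue=[] holders={T3,T7}
Step 5: wait(T6) -> count=0 queue=[T6] holders={T3,T7}
Step 6: wait(T1) -> count=0 queue=[T6,T1] holders={T3,T7}
Step 7: signal(T3) -> count=0 queue=[T1] holders={T6,T7}
Step 8: signal(T7) -> count=0 queue=[] holders={T1,T6}
Step 9: wait(T3) -> count=0 queue=[T3] holders={T1,T6}
Step 10: signal(T1) -> count=0 queue=[] holders={T3,T6}
Step 11: wait(T4) -> count=0 queue=[T4] holders={T3,T6}
Step 12: signal(T3) -> count=0 queue=[] holders={T4,T6}
Step 13: wait(T8) -> count=0 queue=[T8] holders={T4,T6}
Step 14: signal(T4) -> count=0 queue=[] holders={T6,T8}
Step 15: signal(T8) -> count=1 queue=[] holders={T6}
Final holders: {T6} -> 1 thread(s)

Answer: 1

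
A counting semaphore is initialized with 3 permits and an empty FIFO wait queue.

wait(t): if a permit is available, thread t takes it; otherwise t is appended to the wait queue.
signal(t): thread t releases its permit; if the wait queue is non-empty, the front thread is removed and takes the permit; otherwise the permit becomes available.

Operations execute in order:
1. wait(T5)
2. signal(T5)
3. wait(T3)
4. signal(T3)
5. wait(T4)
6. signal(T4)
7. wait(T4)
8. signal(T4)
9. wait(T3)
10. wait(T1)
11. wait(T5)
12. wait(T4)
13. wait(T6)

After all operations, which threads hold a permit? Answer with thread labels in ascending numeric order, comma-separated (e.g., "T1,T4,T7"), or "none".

Step 1: wait(T5) -> count=2 queue=[] holders={T5}
Step 2: signal(T5) -> count=3 queue=[] holders={none}
Step 3: wait(T3) -> count=2 queue=[] holders={T3}
Step 4: signal(T3) -> count=3 queue=[] holders={none}
Step 5: wait(T4) -> count=2 queue=[] holders={T4}
Step 6: signal(T4) -> count=3 queue=[] holders={none}
Step 7: wait(T4) -> count=2 queue=[] holders={T4}
Step 8: signal(T4) -> count=3 queue=[] holders={none}
Step 9: wait(T3) -> count=2 queue=[] holders={T3}
Step 10: wait(T1) -> count=1 queue=[] holders={T1,T3}
Step 11: wait(T5) -> count=0 queue=[] holders={T1,T3,T5}
Step 12: wait(T4) -> count=0 queue=[T4] holders={T1,T3,T5}
Step 13: wait(T6) -> count=0 queue=[T4,T6] holders={T1,T3,T5}
Final holders: T1,T3,T5

Answer: T1,T3,T5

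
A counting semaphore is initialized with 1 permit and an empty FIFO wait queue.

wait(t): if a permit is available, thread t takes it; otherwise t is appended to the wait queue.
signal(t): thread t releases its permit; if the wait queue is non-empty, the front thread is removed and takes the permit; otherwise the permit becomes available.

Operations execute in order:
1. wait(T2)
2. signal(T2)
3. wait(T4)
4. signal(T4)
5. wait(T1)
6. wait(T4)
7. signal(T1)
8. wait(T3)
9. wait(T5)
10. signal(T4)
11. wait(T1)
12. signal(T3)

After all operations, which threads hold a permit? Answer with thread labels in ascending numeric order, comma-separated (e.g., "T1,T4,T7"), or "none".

Step 1: wait(T2) -> count=0 queue=[] holders={T2}
Step 2: signal(T2) -> count=1 queue=[] holders={none}
Step 3: wait(T4) -> count=0 queue=[] holders={T4}
Step 4: signal(T4) -> count=1 queue=[] holders={none}
Step 5: wait(T1) -> count=0 queue=[] holders={T1}
Step 6: wait(T4) -> count=0 queue=[T4] holders={T1}
Step 7: signal(T1) -> count=0 queue=[] holders={T4}
Step 8: wait(T3) -> count=0 queue=[T3] holders={T4}
Step 9: wait(T5) -> count=0 queue=[T3,T5] holders={T4}
Step 10: signal(T4) -> count=0 queue=[T5] holders={T3}
Step 11: wait(T1) -> count=0 queue=[T5,T1] holders={T3}
Step 12: signal(T3) -> count=0 queue=[T1] holders={T5}
Final holders: T5

Answer: T5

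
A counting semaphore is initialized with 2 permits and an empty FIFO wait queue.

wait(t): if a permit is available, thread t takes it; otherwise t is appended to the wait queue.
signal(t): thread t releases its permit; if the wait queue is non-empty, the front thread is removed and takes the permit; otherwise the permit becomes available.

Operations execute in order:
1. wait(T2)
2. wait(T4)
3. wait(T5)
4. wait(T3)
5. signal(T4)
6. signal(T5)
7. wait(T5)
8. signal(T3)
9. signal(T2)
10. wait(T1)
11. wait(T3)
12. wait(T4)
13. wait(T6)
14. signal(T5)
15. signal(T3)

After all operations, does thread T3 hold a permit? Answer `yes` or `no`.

Answer: no

Derivation:
Step 1: wait(T2) -> count=1 queue=[] holders={T2}
Step 2: wait(T4) -> count=0 queue=[] holders={T2,T4}
Step 3: wait(T5) -> count=0 queue=[T5] holders={T2,T4}
Step 4: wait(T3) -> count=0 queue=[T5,T3] holders={T2,T4}
Step 5: signal(T4) -> count=0 queue=[T3] holders={T2,T5}
Step 6: signal(T5) -> count=0 queue=[] holders={T2,T3}
Step 7: wait(T5) -> count=0 queue=[T5] holders={T2,T3}
Step 8: signal(T3) -> count=0 queue=[] holders={T2,T5}
Step 9: signal(T2) -> count=1 queue=[] holders={T5}
Step 10: wait(T1) -> count=0 queue=[] holders={T1,T5}
Step 11: wait(T3) -> count=0 queue=[T3] holders={T1,T5}
Step 12: wait(T4) -> count=0 queue=[T3,T4] holders={T1,T5}
Step 13: wait(T6) -> count=0 queue=[T3,T4,T6] holders={T1,T5}
Step 14: signal(T5) -> count=0 queue=[T4,T6] holders={T1,T3}
Step 15: signal(T3) -> count=0 queue=[T6] holders={T1,T4}
Final holders: {T1,T4} -> T3 not in holders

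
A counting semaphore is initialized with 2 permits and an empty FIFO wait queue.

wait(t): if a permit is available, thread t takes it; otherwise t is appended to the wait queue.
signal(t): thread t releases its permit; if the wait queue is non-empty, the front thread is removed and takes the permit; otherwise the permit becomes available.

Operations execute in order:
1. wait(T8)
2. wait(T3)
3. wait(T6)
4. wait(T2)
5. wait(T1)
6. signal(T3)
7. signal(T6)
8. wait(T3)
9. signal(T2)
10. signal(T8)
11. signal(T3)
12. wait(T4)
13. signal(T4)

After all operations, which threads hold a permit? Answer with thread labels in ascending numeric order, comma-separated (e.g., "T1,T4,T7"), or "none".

Step 1: wait(T8) -> count=1 queue=[] holders={T8}
Step 2: wait(T3) -> count=0 queue=[] holders={T3,T8}
Step 3: wait(T6) -> count=0 queue=[T6] holders={T3,T8}
Step 4: wait(T2) -> count=0 queue=[T6,T2] holders={T3,T8}
Step 5: wait(T1) -> count=0 queue=[T6,T2,T1] holders={T3,T8}
Step 6: signal(T3) -> count=0 queue=[T2,T1] holders={T6,T8}
Step 7: signal(T6) -> count=0 queue=[T1] holders={T2,T8}
Step 8: wait(T3) -> count=0 queue=[T1,T3] holders={T2,T8}
Step 9: signal(T2) -> count=0 queue=[T3] holders={T1,T8}
Step 10: signal(T8) -> count=0 queue=[] holders={T1,T3}
Step 11: signal(T3) -> count=1 queue=[] holders={T1}
Step 12: wait(T4) -> count=0 queue=[] holders={T1,T4}
Step 13: signal(T4) -> count=1 queue=[] holders={T1}
Final holders: T1

Answer: T1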